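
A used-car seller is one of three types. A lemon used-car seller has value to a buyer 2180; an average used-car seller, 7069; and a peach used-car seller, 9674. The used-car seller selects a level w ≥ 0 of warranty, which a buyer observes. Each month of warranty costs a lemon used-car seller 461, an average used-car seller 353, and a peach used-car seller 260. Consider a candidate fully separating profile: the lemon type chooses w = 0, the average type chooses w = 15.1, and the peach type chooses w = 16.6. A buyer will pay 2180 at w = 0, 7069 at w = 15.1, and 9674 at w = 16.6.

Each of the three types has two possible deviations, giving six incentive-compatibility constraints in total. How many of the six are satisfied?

Average (own payoff 7069 − 353×15.1 = 1738.7): to w=0 gives 2180 → profitable ✗; to w=16.6 gives 9674 − 353×16.6 = 3814.2 → profitable ✗.
Peach (own payoff 9674 − 260×16.6 = 5358): to w=0 gives 2180 → no gain ✓; to w=15.1 gives 7069 − 260×15.1 = 3143 → no gain ✓.
Lemon (own payoff 2180): to w=15.1 gives 7069 − 461×15.1 = 107.9 → no gain ✓; to w=16.6 gives 9674 − 461×16.6 = 2021.4 → no gain ✓.
4 of the 6 constraints hold; not an equilibrium.

4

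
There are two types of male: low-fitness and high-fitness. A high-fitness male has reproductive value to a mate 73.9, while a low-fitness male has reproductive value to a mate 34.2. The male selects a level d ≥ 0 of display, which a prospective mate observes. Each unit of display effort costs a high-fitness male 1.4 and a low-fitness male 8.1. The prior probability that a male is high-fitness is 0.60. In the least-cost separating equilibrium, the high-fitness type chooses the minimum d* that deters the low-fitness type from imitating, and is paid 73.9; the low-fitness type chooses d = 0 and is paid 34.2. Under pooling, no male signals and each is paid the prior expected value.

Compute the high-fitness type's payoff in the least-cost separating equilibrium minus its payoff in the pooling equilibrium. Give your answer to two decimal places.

Least-cost separating signal: d* solves 34.2 = 73.9 − 8.1·d*, so d* = (73.9 − 34.2)/8.1 ≈ 4.9012.
High-fitness type's separating payoff: 73.9 − 1.4 × d* = 73.9 − 1.4 × (73.9 − 34.2)/8.1 = 73.9 − 55.58/8.1 ≈ 67.0383.
Pooling payoff: 0.60 × 73.9 + 0.40 × 34.2 = 58.02.
Difference: 67.0383 − 58.02 = 9.0183, i.e. 9.02 to two decimal places.
The high-fitness type prefers to separate.

9.02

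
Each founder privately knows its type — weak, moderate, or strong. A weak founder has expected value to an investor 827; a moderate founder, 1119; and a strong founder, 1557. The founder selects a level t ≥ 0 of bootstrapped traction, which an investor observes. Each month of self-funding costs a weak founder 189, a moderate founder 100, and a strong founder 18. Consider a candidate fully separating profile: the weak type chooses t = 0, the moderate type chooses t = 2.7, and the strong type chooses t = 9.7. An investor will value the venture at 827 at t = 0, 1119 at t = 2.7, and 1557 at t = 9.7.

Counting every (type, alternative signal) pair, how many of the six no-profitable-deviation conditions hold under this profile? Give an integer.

6

Weak (own payoff 827): to t=2.7 gives 1119 − 189×2.7 = 608.7 → no gain ✓; to t=9.7 gives 1557 − 189×9.7 = -276.3 → no gain ✓.
Moderate (own payoff 1119 − 100×2.7 = 849): to t=0 gives 827 → no gain ✓; to t=9.7 gives 1557 − 100×9.7 = 587 → no gain ✓.
Strong (own payoff 1557 − 18×9.7 = 1382.4): to t=0 gives 827 → no gain ✓; to t=2.7 gives 1119 − 18×2.7 = 1070.4 → no gain ✓.
6 of the 6 constraints hold; this profile is a separating equilibrium.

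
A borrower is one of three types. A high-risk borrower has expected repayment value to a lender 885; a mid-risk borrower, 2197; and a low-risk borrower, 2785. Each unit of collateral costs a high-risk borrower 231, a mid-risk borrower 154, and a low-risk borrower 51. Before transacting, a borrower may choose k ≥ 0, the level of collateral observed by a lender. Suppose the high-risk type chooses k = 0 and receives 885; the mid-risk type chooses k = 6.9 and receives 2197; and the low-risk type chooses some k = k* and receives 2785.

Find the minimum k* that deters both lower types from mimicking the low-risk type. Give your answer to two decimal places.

High-risk type (on-path payoff 885) won't mimic when 885 ≥ 2785 − 231·k*, i.e. k* ≥ 8.23.
Mid-risk type (on-path payoff 2197 − 154×6.9 = 1134.4) won't mimic when 1134.4 ≥ 2785 − 154·k*, i.e. k* ≥ 10.72.
Both must hold, so k* = max(8.23, 10.72) = 10.72. The mid-risk type's constraint binds.

10.72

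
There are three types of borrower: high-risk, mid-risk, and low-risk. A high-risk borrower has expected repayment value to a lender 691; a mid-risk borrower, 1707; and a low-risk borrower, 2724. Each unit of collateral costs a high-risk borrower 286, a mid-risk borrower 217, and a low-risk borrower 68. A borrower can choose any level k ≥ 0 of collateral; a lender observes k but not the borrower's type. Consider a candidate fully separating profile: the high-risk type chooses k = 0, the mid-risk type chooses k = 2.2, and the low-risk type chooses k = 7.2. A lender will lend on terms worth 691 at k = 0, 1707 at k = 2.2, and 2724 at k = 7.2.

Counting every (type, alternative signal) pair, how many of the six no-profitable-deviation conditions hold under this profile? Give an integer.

High-risk (own payoff 691): to k=2.2 gives 1707 − 286×2.2 = 1077.8 → profitable ✗; to k=7.2 gives 2724 − 286×7.2 = 664.8 → no gain ✓.
Mid-risk (own payoff 1707 − 217×2.2 = 1229.6): to k=0 gives 691 → no gain ✓; to k=7.2 gives 2724 − 217×7.2 = 1161.6 → no gain ✓.
Low-risk (own payoff 2724 − 68×7.2 = 2234.4): to k=0 gives 691 → no gain ✓; to k=2.2 gives 1707 − 68×2.2 = 1557.4 → no gain ✓.
5 of the 6 constraints hold; not an equilibrium.

5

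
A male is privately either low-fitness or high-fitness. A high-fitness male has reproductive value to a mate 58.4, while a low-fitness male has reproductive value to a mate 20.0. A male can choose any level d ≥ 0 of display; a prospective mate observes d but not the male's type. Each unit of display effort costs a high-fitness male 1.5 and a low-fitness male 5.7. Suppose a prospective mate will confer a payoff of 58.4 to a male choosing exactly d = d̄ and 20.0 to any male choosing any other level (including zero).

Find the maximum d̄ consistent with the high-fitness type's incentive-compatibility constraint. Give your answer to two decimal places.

Choosing d̄ yields the high-fitness type 58.4 − 1.5·d̄; choosing zero yields 20.0.
The high-fitness type is indifferent at 58.4 − 1.5·d̄ = 20.0, i.e. d̄ = (58.4 − 20.0) / 1.5 = 25.60.
For any d̄ above 25.60 the high-fitness type would rather pool at zero, so separation collapses.

25.60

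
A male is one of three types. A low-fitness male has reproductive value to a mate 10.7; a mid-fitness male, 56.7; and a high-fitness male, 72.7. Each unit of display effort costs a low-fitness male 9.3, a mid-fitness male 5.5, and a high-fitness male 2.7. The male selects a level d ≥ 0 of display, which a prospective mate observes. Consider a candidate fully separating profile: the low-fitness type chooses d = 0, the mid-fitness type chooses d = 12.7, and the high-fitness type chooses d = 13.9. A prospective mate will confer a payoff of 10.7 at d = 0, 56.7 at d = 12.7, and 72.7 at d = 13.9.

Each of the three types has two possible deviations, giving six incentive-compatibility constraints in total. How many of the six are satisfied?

Mid-fitness (own payoff 56.7 − 5.5×12.7 = -13.15): to d=0 gives 10.7 → profitable ✗; to d=13.9 gives 72.7 − 5.5×13.9 = -3.75 → profitable ✗.
Low-fitness (own payoff 10.7): to d=12.7 gives 56.7 − 9.3×12.7 = -61.41 → no gain ✓; to d=13.9 gives 72.7 − 9.3×13.9 = -56.57 → no gain ✓.
High-fitness (own payoff 72.7 − 2.7×13.9 = 35.17): to d=0 gives 10.7 → no gain ✓; to d=12.7 gives 56.7 − 2.7×12.7 = 22.41 → no gain ✓.
4 of the 6 constraints hold; not an equilibrium.

4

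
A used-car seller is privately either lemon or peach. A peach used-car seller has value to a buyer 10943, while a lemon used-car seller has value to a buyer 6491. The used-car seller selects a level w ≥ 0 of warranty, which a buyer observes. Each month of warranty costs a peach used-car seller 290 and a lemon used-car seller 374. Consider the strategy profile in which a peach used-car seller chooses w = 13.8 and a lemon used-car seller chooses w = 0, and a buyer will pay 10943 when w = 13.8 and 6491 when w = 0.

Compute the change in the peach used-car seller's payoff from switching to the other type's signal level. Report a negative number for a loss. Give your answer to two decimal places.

Playing w = 13.8 the peach used-car seller receives 10943 − 290 × 13.8 = 6941.
Deviating to w = 0 yields 6491 instead.
Gain from deviating: 6491 − 6941 = -450.00.
The gain is negative, so the peach type's incentive-compatibility constraint is satisfied.

-450.00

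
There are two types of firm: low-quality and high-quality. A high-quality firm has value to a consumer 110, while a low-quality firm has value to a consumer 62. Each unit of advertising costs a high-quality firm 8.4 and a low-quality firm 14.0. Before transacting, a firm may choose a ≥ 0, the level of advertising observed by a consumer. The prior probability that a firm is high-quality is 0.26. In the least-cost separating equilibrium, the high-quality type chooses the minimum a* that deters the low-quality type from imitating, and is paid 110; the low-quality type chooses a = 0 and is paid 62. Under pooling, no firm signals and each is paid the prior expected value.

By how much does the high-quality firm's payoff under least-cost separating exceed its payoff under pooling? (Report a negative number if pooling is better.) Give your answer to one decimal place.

6.7

Least-cost separating signal: a* solves 62 = 110 − 14.0·a*, so a* = (110 − 62)/14.0 ≈ 3.4286.
High-quality type's separating payoff: 110 − 8.4 × a* = 110 − 8.4 × (110 − 62)/14.0 = 110 − 403.2/14.0 = 81.2.
Pooling payoff: 0.26 × 110 + 0.74 × 62 = 74.48.
Difference: 81.2 − 74.48 = 6.72, i.e. 6.7 to one decimal place.
The high-quality type prefers to separate.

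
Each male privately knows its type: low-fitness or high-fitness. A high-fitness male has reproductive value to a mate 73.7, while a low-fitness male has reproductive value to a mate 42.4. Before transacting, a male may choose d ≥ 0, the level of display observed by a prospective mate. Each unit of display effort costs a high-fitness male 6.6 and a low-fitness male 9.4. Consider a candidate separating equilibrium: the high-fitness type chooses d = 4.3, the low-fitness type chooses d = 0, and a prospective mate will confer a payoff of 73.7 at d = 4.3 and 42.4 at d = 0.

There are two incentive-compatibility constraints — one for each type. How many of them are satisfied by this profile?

Low-fitness type: stay at 0 → 42.4; mimic → 73.7 − 9.4 × 4.3 = 33.28. IC holds (42.4 ≥ 33.28).
High-fitness type: signal → 73.7 − 6.6 × 4.3 = 45.32; deviate to 0 → 42.4. IC holds (45.32 ≥ 42.4).
2 of 2 constraints hold, so this is a separating equilibrium.

2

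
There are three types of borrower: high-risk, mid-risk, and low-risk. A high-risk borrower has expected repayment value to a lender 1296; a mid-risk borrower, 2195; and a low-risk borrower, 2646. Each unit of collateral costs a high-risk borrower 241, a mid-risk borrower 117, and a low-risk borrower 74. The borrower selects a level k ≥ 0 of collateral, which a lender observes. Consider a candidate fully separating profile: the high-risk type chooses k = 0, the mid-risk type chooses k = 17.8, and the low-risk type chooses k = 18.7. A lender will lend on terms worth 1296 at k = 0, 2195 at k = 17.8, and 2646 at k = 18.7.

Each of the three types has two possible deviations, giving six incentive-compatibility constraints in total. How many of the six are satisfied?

High-risk (own payoff 1296): to k=17.8 gives 2195 − 241×17.8 = -2094.8 → no gain ✓; to k=18.7 gives 2646 − 241×18.7 = -1860.7 → no gain ✓.
Low-risk (own payoff 2646 − 74×18.7 = 1262.2): to k=0 gives 1296 → profitable ✗; to k=17.8 gives 2195 − 74×17.8 = 877.8 → no gain ✓.
Mid-risk (own payoff 2195 − 117×17.8 = 112.4): to k=0 gives 1296 → profitable ✗; to k=18.7 gives 2646 − 117×18.7 = 458.1 → profitable ✗.
3 of the 6 constraints hold; not an equilibrium.

3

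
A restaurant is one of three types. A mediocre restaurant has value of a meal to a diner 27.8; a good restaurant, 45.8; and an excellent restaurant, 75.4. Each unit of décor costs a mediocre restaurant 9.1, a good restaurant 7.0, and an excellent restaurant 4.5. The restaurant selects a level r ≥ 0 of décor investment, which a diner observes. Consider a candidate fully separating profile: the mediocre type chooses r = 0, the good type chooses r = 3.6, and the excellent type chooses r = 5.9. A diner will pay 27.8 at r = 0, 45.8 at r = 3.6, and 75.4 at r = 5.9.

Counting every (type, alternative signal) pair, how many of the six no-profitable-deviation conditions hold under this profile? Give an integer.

Mediocre (own payoff 27.8): to r=3.6 gives 45.8 − 9.1×3.6 = 13.04 → no gain ✓; to r=5.9 gives 75.4 − 9.1×5.9 = 21.71 → no gain ✓.
Good (own payoff 45.8 − 7.0×3.6 = 20.6): to r=0 gives 27.8 → profitable ✗; to r=5.9 gives 75.4 − 7.0×5.9 = 34.1 → profitable ✗.
Excellent (own payoff 75.4 − 4.5×5.9 = 48.85): to r=0 gives 27.8 → no gain ✓; to r=3.6 gives 45.8 − 4.5×3.6 = 29.6 → no gain ✓.
4 of the 6 constraints hold; not an equilibrium.

4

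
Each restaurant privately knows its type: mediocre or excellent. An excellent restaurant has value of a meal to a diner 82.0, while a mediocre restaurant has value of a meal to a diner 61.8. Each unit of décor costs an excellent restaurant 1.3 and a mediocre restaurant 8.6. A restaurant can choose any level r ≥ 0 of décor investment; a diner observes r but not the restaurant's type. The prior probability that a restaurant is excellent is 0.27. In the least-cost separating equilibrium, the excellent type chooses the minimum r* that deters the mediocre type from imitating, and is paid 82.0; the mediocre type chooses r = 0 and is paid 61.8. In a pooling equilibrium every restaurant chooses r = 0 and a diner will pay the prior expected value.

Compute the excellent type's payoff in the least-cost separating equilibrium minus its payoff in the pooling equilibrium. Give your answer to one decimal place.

11.7

Least-cost separating signal: r* solves 61.8 = 82.0 − 8.6·r*, so r* = (82.0 − 61.8)/8.6 ≈ 2.3488.
Excellent type's separating payoff: 82.0 − 1.3 × r* = 82.0 − 1.3 × (82.0 − 61.8)/8.6 = 82.0 − 26.26/8.6 ≈ 78.947.
Pooling payoff: 0.27 × 82.0 + 0.73 × 61.8 = 67.254.
Difference: 78.947 − 67.254 = 11.693, i.e. 11.7 to one decimal place.
The excellent type prefers to separate.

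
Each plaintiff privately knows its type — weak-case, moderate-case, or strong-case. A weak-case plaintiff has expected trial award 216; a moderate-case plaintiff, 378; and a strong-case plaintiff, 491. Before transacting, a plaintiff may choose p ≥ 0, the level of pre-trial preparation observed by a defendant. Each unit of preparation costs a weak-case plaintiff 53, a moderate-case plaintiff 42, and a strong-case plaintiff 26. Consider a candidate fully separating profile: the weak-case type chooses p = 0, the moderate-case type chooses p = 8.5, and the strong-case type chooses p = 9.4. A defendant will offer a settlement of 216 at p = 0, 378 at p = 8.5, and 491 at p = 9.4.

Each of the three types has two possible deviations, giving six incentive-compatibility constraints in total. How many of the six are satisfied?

Moderate-case (own payoff 378 − 42×8.5 = 21): to p=0 gives 216 → profitable ✗; to p=9.4 gives 491 − 42×9.4 = 96.2 → profitable ✗.
Strong-case (own payoff 491 − 26×9.4 = 246.6): to p=0 gives 216 → no gain ✓; to p=8.5 gives 378 − 26×8.5 = 157 → no gain ✓.
Weak-case (own payoff 216): to p=8.5 gives 378 − 53×8.5 = -72.5 → no gain ✓; to p=9.4 gives 491 − 53×9.4 = -7.2 → no gain ✓.
4 of the 6 constraints hold; not an equilibrium.

4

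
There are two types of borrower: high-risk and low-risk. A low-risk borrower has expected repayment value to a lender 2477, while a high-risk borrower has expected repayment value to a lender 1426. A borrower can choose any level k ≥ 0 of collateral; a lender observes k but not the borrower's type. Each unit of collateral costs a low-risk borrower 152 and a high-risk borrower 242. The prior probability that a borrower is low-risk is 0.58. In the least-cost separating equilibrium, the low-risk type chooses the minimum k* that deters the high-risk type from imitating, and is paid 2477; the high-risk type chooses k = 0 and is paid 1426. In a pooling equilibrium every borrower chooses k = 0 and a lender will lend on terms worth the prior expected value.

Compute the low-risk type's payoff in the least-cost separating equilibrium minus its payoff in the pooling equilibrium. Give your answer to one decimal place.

Least-cost separating signal: k* solves 1426 = 2477 − 242·k*, so k* = (2477 − 1426)/242 ≈ 4.3430.
Low-risk type's separating payoff: 2477 − 152 × k* = 2477 − 152 × (2477 − 1426)/242 = 2477 − 159752/242 ≈ 1816.868.
Pooling payoff: 0.58 × 2477 + 0.42 × 1426 = 2035.58.
Difference: 1816.868 − 2035.58 = -218.712, i.e. -218.7 to one decimal place.
The low-risk type would prefer the pooling outcome.

-218.7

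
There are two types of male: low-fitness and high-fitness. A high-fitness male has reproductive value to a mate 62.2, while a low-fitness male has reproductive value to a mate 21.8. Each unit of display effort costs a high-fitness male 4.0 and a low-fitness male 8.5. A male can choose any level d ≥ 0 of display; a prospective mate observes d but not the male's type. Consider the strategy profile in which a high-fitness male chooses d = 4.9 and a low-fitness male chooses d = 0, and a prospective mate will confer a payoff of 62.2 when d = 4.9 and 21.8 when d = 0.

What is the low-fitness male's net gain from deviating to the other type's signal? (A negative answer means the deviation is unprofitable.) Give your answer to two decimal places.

-1.25

Playing d = 0 the low-fitness male receives 21.8.
Deviating to d = 4.9 brings payment 62.2 at cost 8.5 × 4.9 = 41.65, netting 20.55.
Gain from deviating: 20.55 − 21.8 = -1.25.
The gain is negative, so the low-fitness type's incentive-compatibility constraint is satisfied.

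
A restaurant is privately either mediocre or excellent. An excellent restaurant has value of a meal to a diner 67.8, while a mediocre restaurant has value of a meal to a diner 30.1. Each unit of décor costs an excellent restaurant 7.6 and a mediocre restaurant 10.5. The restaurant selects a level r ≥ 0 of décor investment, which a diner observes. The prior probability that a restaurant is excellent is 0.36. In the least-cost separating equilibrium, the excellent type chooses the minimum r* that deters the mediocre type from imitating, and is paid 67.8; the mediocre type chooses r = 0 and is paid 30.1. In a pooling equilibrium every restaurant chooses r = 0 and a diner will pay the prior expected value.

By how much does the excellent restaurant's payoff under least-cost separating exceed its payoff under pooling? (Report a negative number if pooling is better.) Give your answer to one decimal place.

Least-cost separating signal: r* solves 30.1 = 67.8 − 10.5·r*, so r* = (67.8 − 30.1)/10.5 ≈ 3.5905.
Excellent type's separating payoff: 67.8 − 7.6 × r* = 67.8 − 7.6 × (67.8 − 30.1)/10.5 = 67.8 − 286.52/10.5 ≈ 40.512.
Pooling payoff: 0.36 × 67.8 + 0.64 × 30.1 = 43.672.
Difference: 40.512 − 43.672 = -3.16, i.e. -3.2 to one decimal place.
The excellent type would prefer the pooling outcome.

-3.2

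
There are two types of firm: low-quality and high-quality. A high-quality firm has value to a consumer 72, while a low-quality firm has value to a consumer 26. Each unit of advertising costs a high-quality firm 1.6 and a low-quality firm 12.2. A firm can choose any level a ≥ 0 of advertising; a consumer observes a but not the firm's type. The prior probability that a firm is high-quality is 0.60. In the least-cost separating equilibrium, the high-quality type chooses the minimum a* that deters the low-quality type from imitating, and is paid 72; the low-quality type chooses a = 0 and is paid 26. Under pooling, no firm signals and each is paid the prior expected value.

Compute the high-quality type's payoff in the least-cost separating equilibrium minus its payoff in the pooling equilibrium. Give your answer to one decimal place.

12.4

Least-cost separating signal: a* solves 26 = 72 − 12.2·a*, so a* = (72 − 26)/12.2 ≈ 3.7705.
High-quality type's separating payoff: 72 − 1.6 × a* = 72 − 1.6 × (72 − 26)/12.2 = 72 − 73.6/12.2 ≈ 65.967.
Pooling payoff: 0.60 × 72 + 0.40 × 26 = 53.6.
Difference: 65.967 − 53.6 = 12.367, i.e. 12.4 to one decimal place.
The high-quality type prefers to separate.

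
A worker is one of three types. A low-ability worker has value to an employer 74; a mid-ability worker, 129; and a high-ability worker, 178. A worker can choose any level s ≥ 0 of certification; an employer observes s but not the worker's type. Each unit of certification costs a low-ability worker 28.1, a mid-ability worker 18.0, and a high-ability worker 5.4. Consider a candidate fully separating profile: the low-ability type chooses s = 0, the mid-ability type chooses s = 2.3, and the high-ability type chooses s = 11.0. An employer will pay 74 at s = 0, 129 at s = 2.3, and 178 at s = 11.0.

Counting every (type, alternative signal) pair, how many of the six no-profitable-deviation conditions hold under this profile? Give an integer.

Low-ability (own payoff 74): to s=2.3 gives 129 − 28.1×2.3 = 64.37 → no gain ✓; to s=11.0 gives 178 − 28.1×11.0 = -131.1 → no gain ✓.
High-ability (own payoff 178 − 5.4×11.0 = 118.6): to s=0 gives 74 → no gain ✓; to s=2.3 gives 129 − 5.4×2.3 = 116.58 → no gain ✓.
Mid-ability (own payoff 129 − 18.0×2.3 = 87.6): to s=0 gives 74 → no gain ✓; to s=11.0 gives 178 − 18.0×11.0 = -20 → no gain ✓.
6 of the 6 constraints hold; this profile is a separating equilibrium.

6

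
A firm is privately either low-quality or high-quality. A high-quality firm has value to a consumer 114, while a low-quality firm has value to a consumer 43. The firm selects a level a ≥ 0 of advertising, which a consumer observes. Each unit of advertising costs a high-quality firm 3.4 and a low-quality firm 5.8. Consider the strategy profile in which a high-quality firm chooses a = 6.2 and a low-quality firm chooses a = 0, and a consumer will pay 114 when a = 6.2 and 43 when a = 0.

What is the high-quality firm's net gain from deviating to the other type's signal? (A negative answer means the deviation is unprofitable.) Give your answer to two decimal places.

Playing a = 6.2 the high-quality firm receives 114 − 3.4 × 6.2 = 92.92.
Deviating to a = 0 yields 43 instead.
Gain from deviating: 43 − 92.92 = -49.92.
The gain is negative, so the high-quality type's incentive-compatibility constraint is satisfied.

-49.92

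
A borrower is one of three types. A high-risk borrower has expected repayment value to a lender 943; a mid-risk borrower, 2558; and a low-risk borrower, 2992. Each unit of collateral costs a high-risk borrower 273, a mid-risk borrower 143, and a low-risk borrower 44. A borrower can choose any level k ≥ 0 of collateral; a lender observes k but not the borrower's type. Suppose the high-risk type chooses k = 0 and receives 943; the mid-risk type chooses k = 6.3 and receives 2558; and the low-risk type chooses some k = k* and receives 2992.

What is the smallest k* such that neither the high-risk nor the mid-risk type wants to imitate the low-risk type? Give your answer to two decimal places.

High-risk type (on-path payoff 943) won't mimic when 943 ≥ 2992 − 273·k*, i.e. k* ≥ 7.51.
Mid-risk type (on-path payoff 2558 − 143×6.3 = 1657.1) won't mimic when 1657.1 ≥ 2992 − 143·k*, i.e. k* ≥ 9.33.
Both must hold, so k* = max(7.51, 9.33) = 9.33. The mid-risk type's constraint binds.

9.33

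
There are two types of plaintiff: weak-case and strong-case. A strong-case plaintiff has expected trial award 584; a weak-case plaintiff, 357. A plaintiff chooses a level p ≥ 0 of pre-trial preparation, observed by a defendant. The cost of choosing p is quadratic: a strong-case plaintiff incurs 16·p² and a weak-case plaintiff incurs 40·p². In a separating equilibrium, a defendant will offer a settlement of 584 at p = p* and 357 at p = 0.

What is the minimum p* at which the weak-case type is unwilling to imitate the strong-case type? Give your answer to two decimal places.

The weak-case type at p = 0 receives 357; imitating at p* yields 584 − 40·p*².
Indifference: 357 = 584 − 40·p*², so p*² = (584 − 357) / 40 = 5.675.
p* = √5.675 ≈ 2.38.

2.38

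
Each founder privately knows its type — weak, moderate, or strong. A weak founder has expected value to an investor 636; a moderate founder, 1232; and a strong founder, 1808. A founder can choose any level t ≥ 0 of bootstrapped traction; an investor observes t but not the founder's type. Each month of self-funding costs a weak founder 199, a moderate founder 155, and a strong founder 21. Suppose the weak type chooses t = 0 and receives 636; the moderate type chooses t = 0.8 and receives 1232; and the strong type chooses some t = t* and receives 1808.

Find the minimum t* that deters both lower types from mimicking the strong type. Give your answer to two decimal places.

5.89

Weak type (on-path payoff 636) won't mimic when 636 ≥ 1808 − 199·t*, i.e. t* ≥ 5.89.
Moderate type (on-path payoff 1232 − 155×0.8 = 1108) won't mimic when 1108 ≥ 1808 − 155·t*, i.e. t* ≥ 4.52.
Both must hold, so t* = max(5.89, 4.52) = 5.89. The weak type's constraint binds.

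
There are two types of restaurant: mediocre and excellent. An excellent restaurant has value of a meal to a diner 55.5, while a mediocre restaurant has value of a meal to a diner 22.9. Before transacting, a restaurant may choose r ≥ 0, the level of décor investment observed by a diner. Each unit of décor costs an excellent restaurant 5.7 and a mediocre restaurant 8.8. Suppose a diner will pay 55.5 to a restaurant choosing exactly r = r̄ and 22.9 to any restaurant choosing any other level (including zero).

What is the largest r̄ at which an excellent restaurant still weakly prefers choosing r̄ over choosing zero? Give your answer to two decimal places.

Choosing r̄ yields the excellent type 55.5 − 5.7·r̄; choosing zero yields 22.9.
The excellent type is indifferent at 55.5 − 5.7·r̄ = 22.9, i.e. r̄ = (55.5 − 22.9) / 5.7 ≈ 5.72.
For any r̄ above 5.72 the excellent type would rather pool at zero, so separation collapses.

5.72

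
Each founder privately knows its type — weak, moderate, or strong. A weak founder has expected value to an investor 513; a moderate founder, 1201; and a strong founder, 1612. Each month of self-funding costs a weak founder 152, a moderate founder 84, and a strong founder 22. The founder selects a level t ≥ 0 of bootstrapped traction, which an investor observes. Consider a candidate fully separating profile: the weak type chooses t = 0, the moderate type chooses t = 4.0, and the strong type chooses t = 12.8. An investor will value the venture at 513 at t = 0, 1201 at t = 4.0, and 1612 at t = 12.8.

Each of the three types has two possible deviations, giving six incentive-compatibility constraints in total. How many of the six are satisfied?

5

Strong (own payoff 1612 − 22×12.8 = 1330.4): to t=0 gives 513 → no gain ✓; to t=4.0 gives 1201 − 22×4.0 = 1113 → no gain ✓.
Moderate (own payoff 1201 − 84×4.0 = 865): to t=0 gives 513 → no gain ✓; to t=12.8 gives 1612 − 84×12.8 = 536.8 → no gain ✓.
Weak (own payoff 513): to t=4.0 gives 1201 − 152×4.0 = 593 → profitable ✗; to t=12.8 gives 1612 − 152×12.8 = -333.6 → no gain ✓.
5 of the 6 constraints hold; not an equilibrium.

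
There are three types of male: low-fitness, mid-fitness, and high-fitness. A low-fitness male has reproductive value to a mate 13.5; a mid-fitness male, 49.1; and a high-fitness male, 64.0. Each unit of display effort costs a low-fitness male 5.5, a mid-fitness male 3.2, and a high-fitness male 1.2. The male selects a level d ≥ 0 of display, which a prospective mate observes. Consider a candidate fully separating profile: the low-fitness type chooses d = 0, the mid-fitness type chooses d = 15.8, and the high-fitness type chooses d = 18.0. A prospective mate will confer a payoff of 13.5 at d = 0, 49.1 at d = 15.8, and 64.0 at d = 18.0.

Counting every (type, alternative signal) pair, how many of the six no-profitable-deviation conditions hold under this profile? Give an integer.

Mid-fitness (own payoff 49.1 − 3.2×15.8 = -1.46): to d=0 gives 13.5 → profitable ✗; to d=18.0 gives 64.0 − 3.2×18.0 = 6.4 → profitable ✗.
Low-fitness (own payoff 13.5): to d=15.8 gives 49.1 − 5.5×15.8 = -37.8 → no gain ✓; to d=18.0 gives 64.0 − 5.5×18.0 = -35 → no gain ✓.
High-fitness (own payoff 64.0 − 1.2×18.0 = 42.4): to d=0 gives 13.5 → no gain ✓; to d=15.8 gives 49.1 − 1.2×15.8 = 30.14 → no gain ✓.
4 of the 6 constraints hold; not an equilibrium.

4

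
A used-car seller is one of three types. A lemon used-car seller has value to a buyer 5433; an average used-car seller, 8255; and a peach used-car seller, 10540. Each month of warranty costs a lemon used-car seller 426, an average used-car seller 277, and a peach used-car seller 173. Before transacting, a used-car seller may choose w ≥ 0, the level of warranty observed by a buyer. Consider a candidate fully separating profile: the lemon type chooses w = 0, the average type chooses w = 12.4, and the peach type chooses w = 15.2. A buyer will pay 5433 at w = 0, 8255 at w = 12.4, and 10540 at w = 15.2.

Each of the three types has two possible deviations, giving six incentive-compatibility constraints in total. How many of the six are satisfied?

Peach (own payoff 10540 − 173×15.2 = 7910.4): to w=0 gives 5433 → no gain ✓; to w=12.4 gives 8255 − 173×12.4 = 6109.8 → no gain ✓.
Lemon (own payoff 5433): to w=12.4 gives 8255 − 426×12.4 = 2972.6 → no gain ✓; to w=15.2 gives 10540 − 426×15.2 = 4064.8 → no gain ✓.
Average (own payoff 8255 − 277×12.4 = 4820.2): to w=0 gives 5433 → profitable ✗; to w=15.2 gives 10540 − 277×15.2 = 6329.6 → profitable ✗.
4 of the 6 constraints hold; not an equilibrium.

4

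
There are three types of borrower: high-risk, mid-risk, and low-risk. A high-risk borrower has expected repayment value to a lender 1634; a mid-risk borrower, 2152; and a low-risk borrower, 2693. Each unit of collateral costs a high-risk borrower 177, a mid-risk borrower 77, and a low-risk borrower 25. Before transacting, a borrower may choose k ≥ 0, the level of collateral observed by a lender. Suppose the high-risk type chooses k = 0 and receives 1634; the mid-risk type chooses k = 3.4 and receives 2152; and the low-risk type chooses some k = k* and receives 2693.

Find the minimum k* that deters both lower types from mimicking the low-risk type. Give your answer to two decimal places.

High-risk type (on-path payoff 1634) won't mimic when 1634 ≥ 2693 − 177·k*, i.e. k* ≥ 5.98.
Mid-risk type (on-path payoff 2152 − 77×3.4 = 1890.2) won't mimic when 1890.2 ≥ 2693 − 77·k*, i.e. k* ≥ 10.43.
Both must hold, so k* = max(5.98, 10.43) = 10.43. The mid-risk type's constraint binds.

10.43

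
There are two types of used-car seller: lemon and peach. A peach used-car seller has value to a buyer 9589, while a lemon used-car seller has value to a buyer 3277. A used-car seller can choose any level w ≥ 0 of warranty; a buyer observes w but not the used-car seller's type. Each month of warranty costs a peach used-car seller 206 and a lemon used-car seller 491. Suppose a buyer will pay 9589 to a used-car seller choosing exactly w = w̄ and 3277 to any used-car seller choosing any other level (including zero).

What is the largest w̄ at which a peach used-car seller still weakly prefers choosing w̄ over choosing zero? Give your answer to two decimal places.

Choosing w̄ yields the peach type 9589 − 206·w̄; choosing zero yields 3277.
The peach type is indifferent at 9589 − 206·w̄ = 3277, i.e. w̄ = (9589 − 3277) / 206 ≈ 30.64.
For any w̄ above 30.64 the peach type would rather pool at zero, so separation collapses.

30.64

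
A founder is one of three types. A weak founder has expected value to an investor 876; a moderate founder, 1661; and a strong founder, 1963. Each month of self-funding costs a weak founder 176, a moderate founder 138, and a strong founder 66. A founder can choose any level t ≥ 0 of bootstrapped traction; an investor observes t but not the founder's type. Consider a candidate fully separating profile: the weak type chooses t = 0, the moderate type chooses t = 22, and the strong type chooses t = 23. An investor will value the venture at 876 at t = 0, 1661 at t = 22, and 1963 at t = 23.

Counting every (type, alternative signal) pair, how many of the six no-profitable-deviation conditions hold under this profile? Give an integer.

Strong (own payoff 1963 − 66×23 = 445): to t=0 gives 876 → profitable ✗; to t=22 gives 1661 − 66×22 = 209 → no gain ✓.
Moderate (own payoff 1661 − 138×22 = -1375): to t=0 gives 876 → profitable ✗; to t=23 gives 1963 − 138×23 = -1211 → profitable ✗.
Weak (own payoff 876): to t=22 gives 1661 − 176×22 = -2211 → no gain ✓; to t=23 gives 1963 − 176×23 = -2085 → no gain ✓.
3 of the 6 constraints hold; not an equilibrium.

3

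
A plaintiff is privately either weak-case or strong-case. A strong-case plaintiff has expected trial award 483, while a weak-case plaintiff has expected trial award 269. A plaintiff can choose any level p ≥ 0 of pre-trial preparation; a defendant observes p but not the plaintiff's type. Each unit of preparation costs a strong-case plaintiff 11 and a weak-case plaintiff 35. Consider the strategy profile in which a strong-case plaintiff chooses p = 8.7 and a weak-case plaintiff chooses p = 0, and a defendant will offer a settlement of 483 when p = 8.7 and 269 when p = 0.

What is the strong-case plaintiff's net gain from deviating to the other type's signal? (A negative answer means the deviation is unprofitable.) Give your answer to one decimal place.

Playing p = 8.7 the strong-case plaintiff receives 483 − 11 × 8.7 = 387.3.
Deviating to p = 0 yields 269 instead.
Gain from deviating: 269 − 387.3 = -118.3.
The gain is negative, so the strong-case type's incentive-compatibility constraint is satisfied.

-118.3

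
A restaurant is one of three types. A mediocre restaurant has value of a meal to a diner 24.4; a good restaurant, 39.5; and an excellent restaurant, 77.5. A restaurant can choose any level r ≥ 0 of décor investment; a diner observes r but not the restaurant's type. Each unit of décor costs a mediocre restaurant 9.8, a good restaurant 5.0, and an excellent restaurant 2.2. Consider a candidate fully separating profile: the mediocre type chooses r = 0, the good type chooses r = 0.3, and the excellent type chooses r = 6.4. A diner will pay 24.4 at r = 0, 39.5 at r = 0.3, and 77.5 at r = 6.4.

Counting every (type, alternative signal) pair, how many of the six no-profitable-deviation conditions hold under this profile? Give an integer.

4

Excellent (own payoff 77.5 − 2.2×6.4 = 63.42): to r=0 gives 24.4 → no gain ✓; to r=0.3 gives 39.5 − 2.2×0.3 = 38.84 → no gain ✓.
Good (own payoff 39.5 − 5.0×0.3 = 38): to r=0 gives 24.4 → no gain ✓; to r=6.4 gives 77.5 − 5.0×6.4 = 45.5 → profitable ✗.
Mediocre (own payoff 24.4): to r=0.3 gives 39.5 − 9.8×0.3 = 36.56 → profitable ✗; to r=6.4 gives 77.5 − 9.8×6.4 = 14.78 → no gain ✓.
4 of the 6 constraints hold; not an equilibrium.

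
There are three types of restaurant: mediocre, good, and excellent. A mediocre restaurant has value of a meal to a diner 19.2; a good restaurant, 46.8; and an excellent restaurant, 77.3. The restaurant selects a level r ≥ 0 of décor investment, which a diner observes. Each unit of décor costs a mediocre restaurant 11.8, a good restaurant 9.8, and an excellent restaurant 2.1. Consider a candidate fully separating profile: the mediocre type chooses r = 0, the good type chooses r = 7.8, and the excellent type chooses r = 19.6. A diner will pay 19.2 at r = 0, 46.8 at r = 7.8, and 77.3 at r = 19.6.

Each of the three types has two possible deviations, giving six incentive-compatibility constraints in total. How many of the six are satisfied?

5

Good (own payoff 46.8 − 9.8×7.8 = -29.64): to r=0 gives 19.2 → profitable ✗; to r=19.6 gives 77.3 − 9.8×19.6 = -114.78 → no gain ✓.
Excellent (own payoff 77.3 − 2.1×19.6 = 36.14): to r=0 gives 19.2 → no gain ✓; to r=7.8 gives 46.8 − 2.1×7.8 = 30.42 → no gain ✓.
Mediocre (own payoff 19.2): to r=7.8 gives 46.8 − 11.8×7.8 = -45.24 → no gain ✓; to r=19.6 gives 77.3 − 11.8×19.6 = -153.98 → no gain ✓.
5 of the 6 constraints hold; not an equilibrium.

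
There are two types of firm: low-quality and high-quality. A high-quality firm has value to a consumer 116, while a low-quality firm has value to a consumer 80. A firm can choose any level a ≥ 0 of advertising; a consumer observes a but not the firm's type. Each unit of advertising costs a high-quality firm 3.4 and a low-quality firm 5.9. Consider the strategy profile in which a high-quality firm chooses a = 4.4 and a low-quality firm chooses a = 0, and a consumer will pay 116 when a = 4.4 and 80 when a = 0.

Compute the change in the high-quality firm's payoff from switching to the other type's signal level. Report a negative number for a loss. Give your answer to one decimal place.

Playing a = 4.4 the high-quality firm receives 116 − 3.4 × 4.4 = 101.04.
Deviating to a = 0 yields 80 instead.
Gain from deviating: 80 − 101.04 = -21.04, i.e. -21.0 to one decimal place.
The gain is negative, so the high-quality type's incentive-compatibility constraint is satisfied.

-21.0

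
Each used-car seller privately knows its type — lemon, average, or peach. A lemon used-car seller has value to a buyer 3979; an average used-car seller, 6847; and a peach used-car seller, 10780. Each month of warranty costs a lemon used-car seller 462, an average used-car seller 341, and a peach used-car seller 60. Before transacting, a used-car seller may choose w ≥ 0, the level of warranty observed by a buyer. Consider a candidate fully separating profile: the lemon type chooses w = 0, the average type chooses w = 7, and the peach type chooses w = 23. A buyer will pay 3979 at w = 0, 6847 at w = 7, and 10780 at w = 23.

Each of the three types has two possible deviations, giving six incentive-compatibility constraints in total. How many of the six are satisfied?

6

Peach (own payoff 10780 − 60×23 = 9400): to w=0 gives 3979 → no gain ✓; to w=7 gives 6847 − 60×7 = 6427 → no gain ✓.
Lemon (own payoff 3979): to w=7 gives 6847 − 462×7 = 3613 → no gain ✓; to w=23 gives 10780 − 462×23 = 154 → no gain ✓.
Average (own payoff 6847 − 341×7 = 4460): to w=0 gives 3979 → no gain ✓; to w=23 gives 10780 − 341×23 = 2937 → no gain ✓.
6 of the 6 constraints hold; this profile is a separating equilibrium.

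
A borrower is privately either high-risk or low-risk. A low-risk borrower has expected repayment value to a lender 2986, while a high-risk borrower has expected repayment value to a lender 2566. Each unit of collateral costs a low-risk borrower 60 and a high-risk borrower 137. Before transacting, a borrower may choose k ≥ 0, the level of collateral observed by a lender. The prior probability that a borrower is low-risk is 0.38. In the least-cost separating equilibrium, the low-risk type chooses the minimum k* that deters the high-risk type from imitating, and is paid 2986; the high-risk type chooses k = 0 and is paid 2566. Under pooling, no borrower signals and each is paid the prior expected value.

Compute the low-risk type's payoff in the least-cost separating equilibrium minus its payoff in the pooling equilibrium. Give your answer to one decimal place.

Least-cost separating signal: k* solves 2566 = 2986 − 137·k*, so k* = (2986 − 2566)/137 ≈ 3.0657.
Low-risk type's separating payoff: 2986 − 60 × k* = 2986 − 60 × (2986 − 2566)/137 = 2986 − 25200/137 ≈ 2802.058.
Pooling payoff: 0.38 × 2986 + 0.62 × 2566 = 2725.6.
Difference: 2802.058 − 2725.6 = 76.458, i.e. 76.5 to one decimal place.
The low-risk type prefers to separate.

76.5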